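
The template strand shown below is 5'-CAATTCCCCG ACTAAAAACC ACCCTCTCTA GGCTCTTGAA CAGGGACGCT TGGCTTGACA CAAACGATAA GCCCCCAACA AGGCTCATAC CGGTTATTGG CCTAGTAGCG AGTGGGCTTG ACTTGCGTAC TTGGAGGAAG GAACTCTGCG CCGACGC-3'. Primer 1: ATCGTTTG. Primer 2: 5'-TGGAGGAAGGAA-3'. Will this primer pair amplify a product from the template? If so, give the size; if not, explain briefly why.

Primer 1 (ATCGTTTG) has reverse complement CAAACGAT, which matches the top strand at positions 61–68; primer 1 anneals to the top strand there with its 3' end pointing upstream toward position 61.
Primer 2 (TGGAGGAAGGAA) matches the top strand directly at positions 132–143; it anneals to the bottom strand with its 3' end pointing downstream toward position 143.
The 3' ends diverge (primer 1 extends toward position 1, primer 2 toward position 157), so the primers never converge on a shared product.

No product — the primers' 3' ends point away from each other.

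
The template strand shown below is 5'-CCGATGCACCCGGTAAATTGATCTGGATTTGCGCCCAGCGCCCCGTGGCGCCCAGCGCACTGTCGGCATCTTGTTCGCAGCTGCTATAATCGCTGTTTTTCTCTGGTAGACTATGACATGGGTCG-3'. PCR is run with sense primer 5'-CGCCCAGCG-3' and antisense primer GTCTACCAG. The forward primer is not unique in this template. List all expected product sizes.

80 bp, 63 bp

The forward primer CGCCCAGCG matches the top strand at positions 32–40, 49–57.
The reverse primer's reverse complement is CTGGTAGAC, matching at positions 103–111.
Each forward site pairs with the reverse site to give a product ending at position 111: sizes 80, 63 bp.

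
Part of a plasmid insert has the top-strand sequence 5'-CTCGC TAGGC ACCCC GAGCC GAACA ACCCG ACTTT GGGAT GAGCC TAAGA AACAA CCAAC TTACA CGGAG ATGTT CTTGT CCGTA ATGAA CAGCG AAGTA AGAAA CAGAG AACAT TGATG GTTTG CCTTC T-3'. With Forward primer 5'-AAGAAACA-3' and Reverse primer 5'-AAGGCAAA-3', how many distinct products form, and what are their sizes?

The forward primer AAGAAACA matches the top strand at positions 47–54, 100–107.
The reverse primer's reverse complement is TTTGCCTT, matching at positions 122–129.
Each forward site pairs with the reverse site to give a product ending at position 129: sizes 83, 30 bp.

Two products: 83 bp, 30 bp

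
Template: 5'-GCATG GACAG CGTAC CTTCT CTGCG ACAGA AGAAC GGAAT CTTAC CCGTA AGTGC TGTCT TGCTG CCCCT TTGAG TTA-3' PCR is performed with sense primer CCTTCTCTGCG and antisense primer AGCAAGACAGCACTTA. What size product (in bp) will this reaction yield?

Forward primer CCTTCTCTGCG is found on the top strand at positions 15–25.
The reverse primer's reverse complement is TAAGTGCTGTCTTGCT, which matches the template at positions 49–64.
Amplicon spans positions 15–64: 50 bp.

50 bp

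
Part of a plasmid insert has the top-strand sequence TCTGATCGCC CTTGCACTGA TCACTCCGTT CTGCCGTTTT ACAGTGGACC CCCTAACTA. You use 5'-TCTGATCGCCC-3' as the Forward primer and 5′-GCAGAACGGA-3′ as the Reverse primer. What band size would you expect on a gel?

Forward primer TCTGATCGCCC is found on the top strand at positions 1–11.
The reverse primer's reverse complement is TCCGTTCTGC, which matches the template at positions 25–34.
The product runs from position 1 to position 34, so its length is 34 − 1 + 1 = 34 bp.

34 bp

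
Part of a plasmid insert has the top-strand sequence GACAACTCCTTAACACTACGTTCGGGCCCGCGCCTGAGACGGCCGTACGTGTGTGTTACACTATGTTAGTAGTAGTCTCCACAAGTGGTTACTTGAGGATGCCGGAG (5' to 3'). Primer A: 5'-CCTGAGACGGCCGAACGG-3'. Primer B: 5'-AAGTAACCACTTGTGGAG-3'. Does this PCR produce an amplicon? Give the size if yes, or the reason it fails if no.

No product — primer A has no binding site in the template.

Primer A (CCTGAGACGGCCGAACGG) does not match the top strand, and its reverse complement CCGTTCGGCCGTCTCAGG does not match either.
With no annealing site for primer A, no amplification occurs.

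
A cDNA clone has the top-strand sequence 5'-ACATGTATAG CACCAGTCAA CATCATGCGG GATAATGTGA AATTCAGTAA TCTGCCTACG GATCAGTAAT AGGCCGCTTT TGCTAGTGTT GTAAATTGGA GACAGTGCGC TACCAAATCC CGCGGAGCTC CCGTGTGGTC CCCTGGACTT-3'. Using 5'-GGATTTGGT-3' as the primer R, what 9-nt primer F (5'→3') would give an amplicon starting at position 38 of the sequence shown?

The reverse primer's reverse complement ACCAAATCC matches the template at positions 112–120; the product starts at position 38.
The forward primer is identical to the top strand over positions 38–46: TGAAATTCA.

5'-TGAAATTCA-3'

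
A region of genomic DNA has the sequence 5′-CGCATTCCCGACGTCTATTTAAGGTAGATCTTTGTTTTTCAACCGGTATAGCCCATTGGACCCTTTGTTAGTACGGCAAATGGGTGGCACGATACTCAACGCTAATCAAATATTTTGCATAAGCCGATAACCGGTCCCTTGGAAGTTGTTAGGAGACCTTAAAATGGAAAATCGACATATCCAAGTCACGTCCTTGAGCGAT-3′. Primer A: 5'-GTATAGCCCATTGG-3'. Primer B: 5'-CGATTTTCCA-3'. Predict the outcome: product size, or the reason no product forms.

Primer A (GTATAGCCCATTGG) matches the top strand at positions 46–59; it acts as a forward primer.
Primer B's reverse complement is TGGAAAATCG, matching the top strand at positions 165–174; it acts as a reverse primer.
The 3' ends face each other across positions 46–174, giving a 129 bp product.

Yes — a 129 bp product.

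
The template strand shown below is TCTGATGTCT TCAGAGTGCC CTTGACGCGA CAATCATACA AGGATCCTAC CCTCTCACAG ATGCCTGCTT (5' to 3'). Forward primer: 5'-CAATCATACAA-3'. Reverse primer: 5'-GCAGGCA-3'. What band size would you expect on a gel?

The forward primer matches the template at positions 31–41.
Reverse complement of the reverse primer: TGCCTGC. This occurs on the top strand at positions 62–68.
Product length = (reverse-primer end) − (forward-primer start) + 1 = 68 − 31 + 1 = 38 bp.

38 bp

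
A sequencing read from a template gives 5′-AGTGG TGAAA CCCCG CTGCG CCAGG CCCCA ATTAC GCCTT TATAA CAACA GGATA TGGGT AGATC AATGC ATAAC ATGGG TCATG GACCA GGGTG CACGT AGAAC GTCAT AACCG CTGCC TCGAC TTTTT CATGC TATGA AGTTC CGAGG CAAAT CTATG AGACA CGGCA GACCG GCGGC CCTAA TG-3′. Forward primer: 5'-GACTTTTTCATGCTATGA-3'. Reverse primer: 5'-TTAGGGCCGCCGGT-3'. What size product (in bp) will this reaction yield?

63 bp

Forward primer GACTTTTTCATGCTATGA is found on the top strand at positions 123–140.
Reverse complement of the reverse primer: ACCGGCGGCCCTAA. This occurs on the top strand at positions 172–185.
Product length = (reverse-primer end) − (forward-primer start) + 1 = 185 − 123 + 1 = 63 bp.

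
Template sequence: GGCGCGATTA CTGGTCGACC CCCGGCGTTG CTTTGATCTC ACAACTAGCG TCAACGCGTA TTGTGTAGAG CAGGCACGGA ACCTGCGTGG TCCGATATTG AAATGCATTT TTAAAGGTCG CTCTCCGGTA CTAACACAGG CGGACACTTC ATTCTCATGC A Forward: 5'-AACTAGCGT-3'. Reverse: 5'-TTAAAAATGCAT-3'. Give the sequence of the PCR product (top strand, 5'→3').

5'-AACTAGCGTCAACGCGTATTGTGTAGAGCAGGCACGGAACCTGCGTGGTCCGATATTGAAATGCATTTTTAA-3'

Forward primer AACTAGCGT is found on the top strand at positions 43–51.
The reverse primer's reverse complement is ATGCATTTTTAA, which matches the template at positions 103–114.
The product is the template from position 43 through 114 (72 bp).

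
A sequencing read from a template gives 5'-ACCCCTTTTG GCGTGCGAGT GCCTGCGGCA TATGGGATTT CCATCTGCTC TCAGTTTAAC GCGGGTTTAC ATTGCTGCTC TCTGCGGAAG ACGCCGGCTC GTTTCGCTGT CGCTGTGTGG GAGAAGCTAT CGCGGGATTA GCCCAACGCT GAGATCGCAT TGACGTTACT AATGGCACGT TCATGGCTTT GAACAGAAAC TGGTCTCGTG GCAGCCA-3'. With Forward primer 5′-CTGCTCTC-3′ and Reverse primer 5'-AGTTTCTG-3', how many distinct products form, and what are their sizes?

Two products: 157 bp, 127 bp

The forward primer CTGCTCTC matches the top strand at positions 45–52, 75–82.
The reverse primer's reverse complement is CAGAAACT, matching at positions 194–201.
Each forward site pairs with the reverse site to give a product ending at position 201: sizes 157, 127 bp.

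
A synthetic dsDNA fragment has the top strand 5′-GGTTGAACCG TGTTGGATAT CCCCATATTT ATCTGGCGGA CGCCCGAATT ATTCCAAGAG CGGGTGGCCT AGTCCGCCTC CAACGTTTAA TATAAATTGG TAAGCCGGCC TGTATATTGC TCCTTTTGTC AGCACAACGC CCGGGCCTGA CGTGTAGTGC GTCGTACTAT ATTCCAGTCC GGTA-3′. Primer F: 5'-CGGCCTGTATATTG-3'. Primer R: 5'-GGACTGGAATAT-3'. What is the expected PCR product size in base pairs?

Forward primer CGGCCTGTATATTG is found on the top strand at positions 106–119.
Taking the reverse complement of GGACTGGAATAT gives ATATTCCAGTCC, found at positions 169–180 on the template; the primer anneals here to the top strand with its 3' end pointing upstream.
Amplicon spans positions 106–180: 75 bp.

75 bp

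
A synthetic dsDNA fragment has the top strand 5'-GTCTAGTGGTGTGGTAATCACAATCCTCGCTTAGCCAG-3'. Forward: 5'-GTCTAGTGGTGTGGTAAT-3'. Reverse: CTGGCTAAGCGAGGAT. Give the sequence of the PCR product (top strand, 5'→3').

5'-GTCTAGTGGTGTGGTAATCACAATCCTCGCTTAGCCAG-3'

The forward primer matches the template at positions 1–18.
Taking the reverse complement of CTGGCTAAGCGAGGAT gives ATCCTCGCTTAGCCAG, found at positions 23–38 on the template; the primer anneals here to the top strand with its 3' end pointing upstream.
The product is the template from position 1 through 38 (38 bp).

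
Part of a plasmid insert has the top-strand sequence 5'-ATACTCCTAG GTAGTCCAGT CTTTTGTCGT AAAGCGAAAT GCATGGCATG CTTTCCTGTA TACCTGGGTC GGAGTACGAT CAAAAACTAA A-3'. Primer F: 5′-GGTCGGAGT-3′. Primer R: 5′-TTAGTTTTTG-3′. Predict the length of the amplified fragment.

24 bp

Scanning the template, GGTCGGAGT occurs at positions 67–75; this primer anneals to the bottom strand there with its 3' end pointing downstream.
Reverse complement of the reverse primer: CAAAAACTAA. This occurs on the top strand at positions 81–90.
The product runs from position 67 to position 90, so its length is 90 − 67 + 1 = 24 bp.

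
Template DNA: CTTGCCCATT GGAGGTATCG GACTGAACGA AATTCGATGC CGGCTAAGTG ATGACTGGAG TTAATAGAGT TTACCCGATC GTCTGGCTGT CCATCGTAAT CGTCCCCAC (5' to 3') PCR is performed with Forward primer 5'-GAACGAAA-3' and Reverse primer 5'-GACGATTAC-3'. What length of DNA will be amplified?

80 bp

Scanning the template, GAACGAAA occurs at positions 25–32; this primer anneals to the bottom strand there with its 3' end pointing downstream.
The reverse primer's reverse complement is GTAATCGTC, which matches the template at positions 96–104.
Amplicon spans positions 25–104: 80 bp.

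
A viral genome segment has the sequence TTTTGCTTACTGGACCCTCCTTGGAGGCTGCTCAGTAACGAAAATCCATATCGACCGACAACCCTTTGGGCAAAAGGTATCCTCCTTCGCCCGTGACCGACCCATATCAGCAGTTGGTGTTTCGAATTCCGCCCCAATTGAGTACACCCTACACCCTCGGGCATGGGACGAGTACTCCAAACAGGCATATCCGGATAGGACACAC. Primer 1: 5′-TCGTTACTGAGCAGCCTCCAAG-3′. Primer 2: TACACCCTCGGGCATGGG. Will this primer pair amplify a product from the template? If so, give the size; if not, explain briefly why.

No product — the primers' 3' ends point away from each other.

Primer 1 (TCGTTACTGAGCAGCCTCCAAG) has reverse complement CTTGGAGGCTGCTCAGTAACGA, which matches the top strand at positions 20–41; primer 1 anneals to the top strand there with its 3' end pointing upstream toward position 20.
Primer 2 (TACACCCTCGGGCATGGG) matches the top strand directly at positions 150–167; it anneals to the bottom strand with its 3' end pointing downstream toward position 167.
The 3' ends diverge (primer 1 extends toward position 1, primer 2 toward position 205), so the primers never converge on a shared product.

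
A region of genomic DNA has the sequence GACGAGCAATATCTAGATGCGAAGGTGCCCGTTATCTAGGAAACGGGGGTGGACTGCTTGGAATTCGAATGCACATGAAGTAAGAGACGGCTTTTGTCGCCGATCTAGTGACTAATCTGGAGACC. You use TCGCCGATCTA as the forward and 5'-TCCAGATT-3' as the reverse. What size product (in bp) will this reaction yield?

The forward primer matches the template at positions 97–107.
Taking the reverse complement of TCCAGATT gives AATCTGGA, found at positions 114–121 on the template; the primer anneals here to the top strand with its 3' end pointing upstream.
Product length = (reverse-primer end) − (forward-primer start) + 1 = 121 − 97 + 1 = 25 bp.

25 bp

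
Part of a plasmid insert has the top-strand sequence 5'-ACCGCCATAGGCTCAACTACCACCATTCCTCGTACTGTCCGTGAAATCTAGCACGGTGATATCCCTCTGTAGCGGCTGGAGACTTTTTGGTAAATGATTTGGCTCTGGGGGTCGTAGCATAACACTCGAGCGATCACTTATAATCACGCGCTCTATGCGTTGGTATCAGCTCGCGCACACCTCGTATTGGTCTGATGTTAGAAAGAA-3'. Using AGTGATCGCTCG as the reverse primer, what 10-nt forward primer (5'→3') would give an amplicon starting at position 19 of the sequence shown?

The reverse primer's reverse complement CGAGCGATCACT matches the template at positions 127–138; the product starts at position 19.
The forward primer is identical to the top strand over positions 19–28: ACCACCATTC.

5'-ACCACCATTC-3'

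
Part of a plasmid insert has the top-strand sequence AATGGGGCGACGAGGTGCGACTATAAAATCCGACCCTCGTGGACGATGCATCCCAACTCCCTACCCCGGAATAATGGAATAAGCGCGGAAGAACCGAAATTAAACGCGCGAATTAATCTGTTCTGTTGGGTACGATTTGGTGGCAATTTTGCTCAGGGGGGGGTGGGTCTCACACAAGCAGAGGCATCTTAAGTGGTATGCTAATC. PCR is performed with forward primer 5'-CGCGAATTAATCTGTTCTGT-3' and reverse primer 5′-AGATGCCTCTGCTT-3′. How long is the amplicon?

Forward primer CGCGAATTAATCTGTTCTGT is found on the top strand at positions 107–126.
Taking the reverse complement of AGATGCCTCTGCTT gives AAGCAGAGGCATCT, found at positions 176–189 on the template; the primer anneals here to the top strand with its 3' end pointing upstream.
The product runs from position 107 to position 189, so its length is 189 − 107 + 1 = 83 bp.

83 bp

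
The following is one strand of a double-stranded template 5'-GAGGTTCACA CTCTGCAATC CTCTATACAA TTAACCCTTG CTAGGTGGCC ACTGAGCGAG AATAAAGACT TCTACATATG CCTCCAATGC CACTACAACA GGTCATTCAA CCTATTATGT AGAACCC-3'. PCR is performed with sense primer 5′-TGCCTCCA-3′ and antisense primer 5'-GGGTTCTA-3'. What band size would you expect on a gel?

49 bp

Scanning the template, TGCCTCCA occurs at positions 79–86; this primer anneals to the bottom strand there with its 3' end pointing downstream.
Taking the reverse complement of GGGTTCTA gives TAGAACCC, found at positions 120–127 on the template; the primer anneals here to the top strand with its 3' end pointing upstream.
Product length = (reverse-primer end) − (forward-primer start) + 1 = 127 − 79 + 1 = 49 bp.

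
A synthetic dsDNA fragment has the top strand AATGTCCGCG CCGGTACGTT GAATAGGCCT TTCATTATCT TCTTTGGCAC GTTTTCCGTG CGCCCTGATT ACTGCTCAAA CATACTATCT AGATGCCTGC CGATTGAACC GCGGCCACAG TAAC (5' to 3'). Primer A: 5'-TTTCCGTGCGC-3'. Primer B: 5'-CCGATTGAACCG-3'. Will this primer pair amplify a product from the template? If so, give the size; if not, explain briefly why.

No product — both primers anneal to the same strand and extend in the same direction.

Primer A (TTTCCGTGCGC) matches the top strand at positions 53–63 (3' end points downstream).
Primer B (CCGATTGAACCG) also matches the top strand directly, at positions 100–111 — its reverse complement CGGTTCAATCGG is not present.
Both primers anneal to the bottom strand with 3' ends pointing the same way, so neither can prime synthesis back toward the other.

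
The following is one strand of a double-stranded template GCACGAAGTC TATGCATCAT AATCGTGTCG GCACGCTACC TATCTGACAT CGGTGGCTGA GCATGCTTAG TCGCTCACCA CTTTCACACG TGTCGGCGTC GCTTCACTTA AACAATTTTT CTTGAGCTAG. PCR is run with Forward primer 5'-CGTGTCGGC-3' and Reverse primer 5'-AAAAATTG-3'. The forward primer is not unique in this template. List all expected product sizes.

The forward primer CGTGTCGGC matches the top strand at positions 24–32, 89–97.
The reverse primer's reverse complement is CAATTTTT, matching at positions 113–120.
Each forward site pairs with the reverse site to give a product ending at position 120: sizes 97, 32 bp.

97 bp, 32 bp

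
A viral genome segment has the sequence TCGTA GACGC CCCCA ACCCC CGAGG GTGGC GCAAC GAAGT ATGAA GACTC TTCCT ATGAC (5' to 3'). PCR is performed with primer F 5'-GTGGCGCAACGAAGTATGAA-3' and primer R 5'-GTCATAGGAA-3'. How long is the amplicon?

35 bp

Forward primer GTGGCGCAACGAAGTATGAA is found on the top strand at positions 26–45.
Reverse complement of the reverse primer: TTCCTATGAC. This occurs on the top strand at positions 51–60.
Amplicon spans positions 26–60: 35 bp.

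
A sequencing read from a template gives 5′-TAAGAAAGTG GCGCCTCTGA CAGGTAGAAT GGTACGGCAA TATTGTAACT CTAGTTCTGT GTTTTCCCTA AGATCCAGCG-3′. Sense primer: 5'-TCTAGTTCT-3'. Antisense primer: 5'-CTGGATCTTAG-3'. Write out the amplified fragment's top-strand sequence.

5'-TCTAGTTCTGTGTTTTCCCTAAGATCCAG-3'

Forward primer TCTAGTTCT is found on the top strand at positions 50–58.
Taking the reverse complement of CTGGATCTTAG gives CTAAGATCCAG, found at positions 68–78 on the template; the primer anneals here to the top strand with its 3' end pointing upstream.
The product is the template from position 50 through 78 (29 bp).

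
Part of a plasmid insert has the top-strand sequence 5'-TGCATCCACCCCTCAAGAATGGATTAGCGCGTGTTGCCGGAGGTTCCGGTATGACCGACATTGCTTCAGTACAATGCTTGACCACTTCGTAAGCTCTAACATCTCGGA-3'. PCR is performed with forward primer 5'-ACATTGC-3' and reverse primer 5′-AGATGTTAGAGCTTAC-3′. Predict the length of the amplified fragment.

Scanning the template, ACATTGC occurs at positions 58–64; this primer anneals to the bottom strand there with its 3' end pointing downstream.
Taking the reverse complement of AGATGTTAGAGCTTAC gives GTAAGCTCTAACATCT, found at positions 89–104 on the template; the primer anneals here to the top strand with its 3' end pointing upstream.
Amplicon spans positions 58–104: 47 bp.

47 bp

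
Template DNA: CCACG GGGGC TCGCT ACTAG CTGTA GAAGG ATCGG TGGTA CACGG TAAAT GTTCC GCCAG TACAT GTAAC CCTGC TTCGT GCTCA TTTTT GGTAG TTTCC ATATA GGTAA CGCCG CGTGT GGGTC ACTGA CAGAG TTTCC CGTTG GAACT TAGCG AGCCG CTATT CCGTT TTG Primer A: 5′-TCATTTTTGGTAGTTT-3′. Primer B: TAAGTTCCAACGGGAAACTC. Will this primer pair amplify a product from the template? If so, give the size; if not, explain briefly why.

Yes — a 70 bp product.

Primer A (TCATTTTTGGTAGTTT) matches the top strand at positions 83–98; it acts as a forward primer.
Primer B's reverse complement is GAGTTTCCCGTTGGAACTTA, matching the top strand at positions 133–152; it acts as a reverse primer.
The 3' ends face each other across positions 83–152, giving a 70 bp product.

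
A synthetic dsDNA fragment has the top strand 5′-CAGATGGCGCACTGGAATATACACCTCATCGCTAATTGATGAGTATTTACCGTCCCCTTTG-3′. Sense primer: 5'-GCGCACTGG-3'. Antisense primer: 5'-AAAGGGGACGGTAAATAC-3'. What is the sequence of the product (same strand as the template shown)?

Forward primer GCGCACTGG is found on the top strand at positions 7–15.
The reverse primer's reverse complement is GTATTTACCGTCCCCTTT, which matches the template at positions 43–60.
The product is the template from position 7 through 60 (54 bp).

5'-GCGCACTGGAATATACACCTCATCGCTAATTGATGAGTATTTACCGTCCCCTTT-3'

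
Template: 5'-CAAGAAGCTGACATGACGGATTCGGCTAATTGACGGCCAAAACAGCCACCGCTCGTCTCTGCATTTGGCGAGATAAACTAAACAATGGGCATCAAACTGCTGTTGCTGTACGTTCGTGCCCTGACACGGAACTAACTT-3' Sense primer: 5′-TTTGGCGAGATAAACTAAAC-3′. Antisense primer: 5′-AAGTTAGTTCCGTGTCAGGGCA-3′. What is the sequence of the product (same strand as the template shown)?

The forward primer matches the template at positions 64–83.
Reverse complement of the reverse primer: TGCCCTGACACGGAACTAACTT. This occurs on the top strand at positions 117–138.
The product is the template from position 64 through 138 (75 bp).

5'-TTTGGCGAGATAAACTAAACAATGGGCATCAAACTGCTGTTGCTGTACGTTCGTGCCCTGACACGGAACTAACTT-3'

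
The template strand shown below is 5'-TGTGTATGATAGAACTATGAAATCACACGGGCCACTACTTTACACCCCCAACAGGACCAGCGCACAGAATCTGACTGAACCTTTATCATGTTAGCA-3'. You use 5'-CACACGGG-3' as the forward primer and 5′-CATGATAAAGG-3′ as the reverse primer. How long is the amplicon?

The forward primer matches the template at positions 24–31.
The reverse primer's reverse complement is CCTTTATCATG, which matches the template at positions 80–90.
Product length = (reverse-primer end) − (forward-primer start) + 1 = 90 − 24 + 1 = 67 bp.

67 bp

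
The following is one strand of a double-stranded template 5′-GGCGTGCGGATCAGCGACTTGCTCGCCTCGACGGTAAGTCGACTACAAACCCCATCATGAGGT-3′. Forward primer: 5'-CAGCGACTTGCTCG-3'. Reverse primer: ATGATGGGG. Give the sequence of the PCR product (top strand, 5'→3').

5'-CAGCGACTTGCTCGCCTCGACGGTAAGTCGACTACAAACCCCATCAT-3'

Scanning the template, CAGCGACTTGCTCG occurs at positions 12–25; this primer anneals to the bottom strand there with its 3' end pointing downstream.
The reverse primer's reverse complement is CCCCATCAT, which matches the template at positions 50–58.
The product is the template from position 12 through 58 (47 bp).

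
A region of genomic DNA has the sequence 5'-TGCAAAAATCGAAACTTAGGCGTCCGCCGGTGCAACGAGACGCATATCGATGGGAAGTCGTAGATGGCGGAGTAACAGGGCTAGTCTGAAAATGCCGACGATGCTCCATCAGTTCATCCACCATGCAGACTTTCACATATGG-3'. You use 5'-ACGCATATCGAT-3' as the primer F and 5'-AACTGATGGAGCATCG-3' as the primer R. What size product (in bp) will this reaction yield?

Scanning the template, ACGCATATCGAT occurs at positions 40–51; this primer anneals to the bottom strand there with its 3' end pointing downstream.
The reverse primer's reverse complement is CGATGCTCCATCAGTT, which matches the template at positions 99–114.
Amplicon spans positions 40–114: 75 bp.

75 bp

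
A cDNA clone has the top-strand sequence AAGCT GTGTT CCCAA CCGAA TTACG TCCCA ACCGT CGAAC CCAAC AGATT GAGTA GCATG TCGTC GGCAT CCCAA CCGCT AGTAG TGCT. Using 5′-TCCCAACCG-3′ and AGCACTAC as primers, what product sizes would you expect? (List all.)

The forward primer TCCCAACCG matches the top strand at positions 10–18, 26–34, 70–78.
The reverse primer's reverse complement is GTAGTGCT, matching at positions 82–89.
Each forward site pairs with the reverse site to give a product ending at position 89: sizes 80, 64, 20 bp.

80 bp, 64 bp, 20 bp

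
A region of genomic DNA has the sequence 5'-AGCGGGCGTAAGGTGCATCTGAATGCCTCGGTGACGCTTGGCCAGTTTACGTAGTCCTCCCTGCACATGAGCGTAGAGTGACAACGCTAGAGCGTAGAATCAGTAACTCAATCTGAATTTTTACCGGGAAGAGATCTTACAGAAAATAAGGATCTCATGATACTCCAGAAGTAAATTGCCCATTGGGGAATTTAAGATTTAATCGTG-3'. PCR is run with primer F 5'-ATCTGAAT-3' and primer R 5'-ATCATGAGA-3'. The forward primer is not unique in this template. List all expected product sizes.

145 bp, 51 bp

The forward primer ATCTGAAT matches the top strand at positions 17–24, 111–118.
The reverse primer's reverse complement is TCTCATGAT, matching at positions 153–161.
Each forward site pairs with the reverse site to give a product ending at position 161: sizes 145, 51 bp.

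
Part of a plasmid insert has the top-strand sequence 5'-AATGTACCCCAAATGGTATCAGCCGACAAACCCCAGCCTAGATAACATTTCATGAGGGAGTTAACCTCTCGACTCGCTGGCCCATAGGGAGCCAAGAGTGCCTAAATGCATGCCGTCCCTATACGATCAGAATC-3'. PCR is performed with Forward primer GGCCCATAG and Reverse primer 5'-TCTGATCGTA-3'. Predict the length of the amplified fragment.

The forward primer matches the template at positions 79–87.
Taking the reverse complement of TCTGATCGTA gives TACGATCAGA, found at positions 122–131 on the template; the primer anneals here to the top strand with its 3' end pointing upstream.
Product length = (reverse-primer end) − (forward-primer start) + 1 = 131 − 79 + 1 = 53 bp.

53 bp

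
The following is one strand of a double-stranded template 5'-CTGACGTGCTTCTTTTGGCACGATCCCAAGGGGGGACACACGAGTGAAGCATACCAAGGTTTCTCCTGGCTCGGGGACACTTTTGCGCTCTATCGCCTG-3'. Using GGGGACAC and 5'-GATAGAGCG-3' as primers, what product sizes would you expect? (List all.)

63 bp, 22 bp

The forward primer GGGGACAC matches the top strand at positions 32–39, 73–80.
The reverse primer's reverse complement is CGCTCTATC, matching at positions 86–94.
Each forward site pairs with the reverse site to give a product ending at position 94: sizes 63, 22 bp.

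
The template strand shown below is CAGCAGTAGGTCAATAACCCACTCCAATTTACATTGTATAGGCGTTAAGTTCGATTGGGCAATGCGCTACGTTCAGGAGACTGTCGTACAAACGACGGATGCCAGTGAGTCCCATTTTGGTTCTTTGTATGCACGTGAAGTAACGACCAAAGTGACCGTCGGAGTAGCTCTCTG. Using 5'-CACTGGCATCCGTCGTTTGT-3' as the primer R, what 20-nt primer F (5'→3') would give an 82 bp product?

5'-AATTTACATTGTATAGGCGT-3'

The reverse primer's reverse complement ACAAACGACGGATGCCAGTG matches the template at positions 88–107, so the product ends at position 107.
An 82 bp product then starts at position 107 − 82 + 1 = 26.
The forward primer is identical to the top strand there: AATTTACATTGTATAGGCGT.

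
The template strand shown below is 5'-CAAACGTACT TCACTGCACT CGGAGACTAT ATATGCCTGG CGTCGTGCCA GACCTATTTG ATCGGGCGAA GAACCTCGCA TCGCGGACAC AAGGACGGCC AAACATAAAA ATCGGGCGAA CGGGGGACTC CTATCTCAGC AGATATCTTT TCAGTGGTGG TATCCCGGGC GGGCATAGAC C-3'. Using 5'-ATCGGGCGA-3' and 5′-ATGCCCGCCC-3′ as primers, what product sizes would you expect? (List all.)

116 bp, 66 bp

The forward primer ATCGGGCGA matches the top strand at positions 61–69, 111–119.
The reverse primer's reverse complement is GGGCGGGCAT, matching at positions 167–176.
Each forward site pairs with the reverse site to give a product ending at position 176: sizes 116, 66 bp.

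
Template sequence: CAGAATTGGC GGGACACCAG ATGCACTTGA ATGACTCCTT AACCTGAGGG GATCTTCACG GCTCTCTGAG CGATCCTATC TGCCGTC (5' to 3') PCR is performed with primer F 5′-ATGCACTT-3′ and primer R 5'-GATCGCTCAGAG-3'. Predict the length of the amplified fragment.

55 bp

The forward primer matches the template at positions 21–28.
Taking the reverse complement of GATCGCTCAGAG gives CTCTGAGCGATC, found at positions 64–75 on the template; the primer anneals here to the top strand with its 3' end pointing upstream.
Amplicon spans positions 21–75: 55 bp.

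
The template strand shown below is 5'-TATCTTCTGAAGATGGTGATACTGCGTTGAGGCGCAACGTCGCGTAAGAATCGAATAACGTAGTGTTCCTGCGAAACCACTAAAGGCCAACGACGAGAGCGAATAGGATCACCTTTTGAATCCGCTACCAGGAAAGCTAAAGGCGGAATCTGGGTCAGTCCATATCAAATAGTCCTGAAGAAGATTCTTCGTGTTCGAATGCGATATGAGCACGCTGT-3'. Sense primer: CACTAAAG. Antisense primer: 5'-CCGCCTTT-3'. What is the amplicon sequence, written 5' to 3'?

Forward primer CACTAAAG is found on the top strand at positions 78–85.
The reverse primer's reverse complement is AAAGGCGG, which matches the template at positions 139–146.
The product is the template from position 78 through 146 (69 bp).

5'-CACTAAAGGCCAACGACGAGAGCGAATAGGATCACCTTTTGAATCCGCTACCAGGAAAGCTAAAGGCGG-3'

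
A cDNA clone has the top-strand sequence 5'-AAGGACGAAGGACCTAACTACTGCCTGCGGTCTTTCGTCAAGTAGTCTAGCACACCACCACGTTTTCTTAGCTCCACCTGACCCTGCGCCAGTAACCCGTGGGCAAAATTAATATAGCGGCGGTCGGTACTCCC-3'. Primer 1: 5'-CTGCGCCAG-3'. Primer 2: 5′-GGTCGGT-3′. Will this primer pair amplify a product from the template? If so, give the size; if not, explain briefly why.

No product — both primers anneal to the same strand and extend in the same direction.

Primer 1 (CTGCGCCAG) matches the top strand at positions 84–92 (3' end points downstream).
Primer 2 (GGTCGGT) also matches the top strand directly, at positions 122–128 — its reverse complement ACCGACC is not present.
Both primers anneal to the bottom strand with 3' ends pointing the same way, so neither can prime synthesis back toward the other.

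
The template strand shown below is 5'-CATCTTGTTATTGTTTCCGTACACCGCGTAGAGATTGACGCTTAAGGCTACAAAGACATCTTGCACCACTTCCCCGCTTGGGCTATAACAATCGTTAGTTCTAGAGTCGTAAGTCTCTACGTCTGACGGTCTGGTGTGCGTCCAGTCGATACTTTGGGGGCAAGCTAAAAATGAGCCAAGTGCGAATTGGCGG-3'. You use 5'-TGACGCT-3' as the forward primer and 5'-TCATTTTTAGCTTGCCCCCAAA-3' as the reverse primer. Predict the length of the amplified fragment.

139 bp

Forward primer TGACGCT is found on the top strand at positions 36–42.
The reverse primer's reverse complement is TTTGGGGGCAAGCTAAAAATGA, which matches the template at positions 153–174.
Product length = (reverse-primer end) − (forward-primer start) + 1 = 174 − 36 + 1 = 139 bp.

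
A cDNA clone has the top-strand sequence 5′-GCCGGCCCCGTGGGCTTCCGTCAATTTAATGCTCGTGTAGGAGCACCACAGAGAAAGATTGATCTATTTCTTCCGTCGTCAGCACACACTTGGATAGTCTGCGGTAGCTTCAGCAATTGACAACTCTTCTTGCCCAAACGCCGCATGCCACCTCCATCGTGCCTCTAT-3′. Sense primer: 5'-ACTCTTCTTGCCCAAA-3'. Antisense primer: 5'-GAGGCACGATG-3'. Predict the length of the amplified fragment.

Scanning the template, ACTCTTCTTGCCCAAA occurs at positions 123–138; this primer anneals to the bottom strand there with its 3' end pointing downstream.
The reverse primer's reverse complement is CATCGTGCCTC, which matches the template at positions 155–165.
Amplicon spans positions 123–165: 43 bp.

43 bp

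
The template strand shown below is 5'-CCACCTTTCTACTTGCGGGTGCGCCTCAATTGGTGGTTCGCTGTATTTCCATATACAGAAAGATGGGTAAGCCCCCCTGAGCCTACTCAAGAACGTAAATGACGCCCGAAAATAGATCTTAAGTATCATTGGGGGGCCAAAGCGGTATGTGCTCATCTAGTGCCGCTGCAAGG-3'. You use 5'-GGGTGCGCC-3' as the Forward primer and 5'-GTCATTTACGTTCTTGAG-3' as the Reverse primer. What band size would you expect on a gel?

The forward primer matches the template at positions 17–25.
The reverse primer's reverse complement is CTCAAGAACGTAAATGAC, which matches the template at positions 86–103.
The product runs from position 17 to position 103, so its length is 103 − 17 + 1 = 87 bp.

87 bp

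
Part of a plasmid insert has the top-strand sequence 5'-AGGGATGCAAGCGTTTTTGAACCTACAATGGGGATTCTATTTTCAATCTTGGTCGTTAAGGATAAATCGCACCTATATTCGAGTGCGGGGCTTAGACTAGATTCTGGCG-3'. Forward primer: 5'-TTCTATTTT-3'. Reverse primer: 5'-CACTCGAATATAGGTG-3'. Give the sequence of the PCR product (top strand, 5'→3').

5'-TTCTATTTTCAATCTTGGTCGTTAAGGATAAATCGCACCTATATTCGAGTG-3'

The forward primer matches the template at positions 35–43.
The reverse primer's reverse complement is CACCTATATTCGAGTG, which matches the template at positions 70–85.
The product is the template from position 35 through 85 (51 bp).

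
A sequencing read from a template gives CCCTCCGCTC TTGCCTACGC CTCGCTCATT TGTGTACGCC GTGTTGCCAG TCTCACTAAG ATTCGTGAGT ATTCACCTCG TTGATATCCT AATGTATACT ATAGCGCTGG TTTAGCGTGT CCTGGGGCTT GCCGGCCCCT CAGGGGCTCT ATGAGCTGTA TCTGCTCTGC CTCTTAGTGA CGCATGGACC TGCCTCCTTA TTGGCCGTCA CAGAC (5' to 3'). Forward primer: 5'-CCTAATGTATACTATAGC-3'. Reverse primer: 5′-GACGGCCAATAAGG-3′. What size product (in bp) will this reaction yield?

Scanning the template, CCTAATGTATACTATAGC occurs at positions 88–105; this primer anneals to the bottom strand there with its 3' end pointing downstream.
Reverse complement of the reverse primer: CCTTATTGGCCGTC. This occurs on the top strand at positions 196–209.
Product length = (reverse-primer end) − (forward-primer start) + 1 = 209 − 88 + 1 = 122 bp.

122 bp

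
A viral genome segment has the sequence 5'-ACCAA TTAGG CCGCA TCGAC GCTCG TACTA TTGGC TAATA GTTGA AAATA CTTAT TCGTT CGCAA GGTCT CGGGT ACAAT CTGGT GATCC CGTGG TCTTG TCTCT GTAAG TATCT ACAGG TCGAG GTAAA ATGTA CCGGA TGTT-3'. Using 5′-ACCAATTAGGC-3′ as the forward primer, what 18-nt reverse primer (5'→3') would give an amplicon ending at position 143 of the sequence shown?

The forward primer binds at positions 1–11; the product's 3' end on the top strand is position 143.
The reverse primer anneals to the top strand over positions 126–143, i.e. to GTAAAATGTACCGGATGT.
Its sequence written 5'→3' is the reverse complement: ACATCCGGTACATTTTAC.

5'-ACATCCGGTACATTTTAC-3'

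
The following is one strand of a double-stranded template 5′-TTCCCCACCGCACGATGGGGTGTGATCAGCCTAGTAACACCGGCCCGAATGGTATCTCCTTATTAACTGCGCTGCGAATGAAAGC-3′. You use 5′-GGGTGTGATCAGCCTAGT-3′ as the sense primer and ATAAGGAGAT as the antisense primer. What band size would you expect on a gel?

Scanning the template, GGGTGTGATCAGCCTAGT occurs at positions 18–35; this primer anneals to the bottom strand there with its 3' end pointing downstream.
Reverse complement of the reverse primer: ATCTCCTTAT. This occurs on the top strand at positions 54–63.
Amplicon spans positions 18–63: 46 bp.

46 bp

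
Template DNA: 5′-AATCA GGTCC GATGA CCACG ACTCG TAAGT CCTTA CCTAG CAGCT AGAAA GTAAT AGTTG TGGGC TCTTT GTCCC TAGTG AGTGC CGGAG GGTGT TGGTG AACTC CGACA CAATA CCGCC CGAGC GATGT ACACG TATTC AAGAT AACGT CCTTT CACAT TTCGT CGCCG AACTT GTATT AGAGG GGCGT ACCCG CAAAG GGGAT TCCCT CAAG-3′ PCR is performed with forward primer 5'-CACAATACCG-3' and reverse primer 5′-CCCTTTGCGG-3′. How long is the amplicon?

94 bp

The forward primer matches the template at positions 109–118.
Taking the reverse complement of CCCTTTGCGG gives CCGCAAAGGG, found at positions 193–202 on the template; the primer anneals here to the top strand with its 3' end pointing upstream.
Product length = (reverse-primer end) − (forward-primer start) + 1 = 202 − 109 + 1 = 94 bp.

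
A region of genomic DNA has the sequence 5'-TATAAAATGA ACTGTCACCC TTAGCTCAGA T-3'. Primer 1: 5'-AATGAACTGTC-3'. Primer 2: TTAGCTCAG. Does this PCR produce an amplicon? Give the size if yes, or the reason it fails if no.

Primer 1 (AATGAACTGTC) matches the top strand at positions 6–16 (3' end points downstream).
Primer 2 (TTAGCTCAG) also matches the top strand directly, at positions 21–29 — its reverse complement CTGAGCTAA is not present.
Both primers anneal to the bottom strand with 3' ends pointing the same way, so neither can prime synthesis back toward the other.

No product — both primers anneal to the same strand and extend in the same direction.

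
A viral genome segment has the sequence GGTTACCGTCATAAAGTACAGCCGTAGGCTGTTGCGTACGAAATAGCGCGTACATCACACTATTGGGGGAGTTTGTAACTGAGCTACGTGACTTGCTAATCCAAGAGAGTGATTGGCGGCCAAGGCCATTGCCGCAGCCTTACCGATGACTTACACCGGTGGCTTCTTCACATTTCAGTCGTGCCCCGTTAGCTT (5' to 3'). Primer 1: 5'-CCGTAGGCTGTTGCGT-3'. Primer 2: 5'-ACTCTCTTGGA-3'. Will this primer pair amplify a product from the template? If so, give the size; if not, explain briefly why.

Primer 1 (CCGTAGGCTGTTGCGT) matches the top strand at positions 22–37; it acts as a forward primer.
Primer 2's reverse complement is TCCAAGAGAGT, matching the top strand at positions 100–110; it acts as a reverse primer.
The 3' ends face each other across positions 22–110, giving an 89 bp product.

Yes — an 89 bp product.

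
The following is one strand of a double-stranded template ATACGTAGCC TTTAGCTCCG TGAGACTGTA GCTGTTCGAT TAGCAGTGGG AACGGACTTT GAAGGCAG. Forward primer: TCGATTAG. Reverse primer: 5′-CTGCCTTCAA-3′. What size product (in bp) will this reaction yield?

33 bp

Forward primer TCGATTAG is found on the top strand at positions 36–43.
Reverse complement of the reverse primer: TTGAAGGCAG. This occurs on the top strand at positions 59–68.
Amplicon spans positions 36–68: 33 bp.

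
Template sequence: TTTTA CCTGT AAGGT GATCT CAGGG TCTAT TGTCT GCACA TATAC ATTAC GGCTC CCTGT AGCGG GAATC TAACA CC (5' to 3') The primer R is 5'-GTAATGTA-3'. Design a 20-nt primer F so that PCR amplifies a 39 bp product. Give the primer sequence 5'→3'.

The reverse primer's reverse complement TACATTAC matches the template at positions 43–50, so the product ends at position 50.
A 39 bp product then starts at position 50 − 39 + 1 = 12.
The forward primer is identical to the top strand there: AGGTGATCTCAGGGTCTATT.

5'-AGGTGATCTCAGGGTCTATT-3'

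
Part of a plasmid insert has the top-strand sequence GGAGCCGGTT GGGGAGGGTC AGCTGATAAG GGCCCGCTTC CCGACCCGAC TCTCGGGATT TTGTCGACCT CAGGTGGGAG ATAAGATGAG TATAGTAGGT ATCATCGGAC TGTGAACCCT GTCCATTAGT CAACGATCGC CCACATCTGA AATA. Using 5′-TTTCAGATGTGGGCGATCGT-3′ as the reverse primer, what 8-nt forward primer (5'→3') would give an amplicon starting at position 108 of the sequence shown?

5'-GACTGTGA-3'

The reverse primer's reverse complement ACGATCGCCCACATCTGAAA matches the template at positions 133–152; the product starts at position 108.
The forward primer is identical to the top strand over positions 108–115: GACTGTGA.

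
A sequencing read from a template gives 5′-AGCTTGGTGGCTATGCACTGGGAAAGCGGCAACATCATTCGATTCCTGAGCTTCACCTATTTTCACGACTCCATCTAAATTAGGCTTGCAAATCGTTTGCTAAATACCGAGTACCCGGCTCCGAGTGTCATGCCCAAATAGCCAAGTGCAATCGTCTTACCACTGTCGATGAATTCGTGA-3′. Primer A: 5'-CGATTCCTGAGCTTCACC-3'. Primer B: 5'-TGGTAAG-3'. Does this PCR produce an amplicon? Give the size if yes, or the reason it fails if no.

Yes — a 123 bp product.

Primer A (CGATTCCTGAGCTTCACC) matches the top strand at positions 40–57; it acts as a forward primer.
Primer B's reverse complement is CTTACCA, matching the top strand at positions 156–162; it acts as a reverse primer.
The 3' ends face each other across positions 40–162, giving a 123 bp product.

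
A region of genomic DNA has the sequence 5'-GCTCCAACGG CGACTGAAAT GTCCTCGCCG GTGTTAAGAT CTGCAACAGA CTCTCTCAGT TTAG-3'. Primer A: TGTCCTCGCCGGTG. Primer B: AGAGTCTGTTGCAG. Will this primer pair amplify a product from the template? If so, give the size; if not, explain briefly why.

Yes — a 35 bp product.

Primer A (TGTCCTCGCCGGTG) matches the top strand at positions 20–33; it acts as a forward primer.
Primer B's reverse complement is CTGCAACAGACTCT, matching the top strand at positions 41–54; it acts as a reverse primer.
The 3' ends face each other across positions 20–54, giving a 35 bp product.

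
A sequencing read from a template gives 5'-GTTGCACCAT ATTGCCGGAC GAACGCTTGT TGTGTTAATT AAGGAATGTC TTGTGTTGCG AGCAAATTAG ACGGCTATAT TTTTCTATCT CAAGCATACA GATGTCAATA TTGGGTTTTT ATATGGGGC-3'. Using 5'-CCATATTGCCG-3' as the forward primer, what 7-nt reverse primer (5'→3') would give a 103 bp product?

5'-ATTGACA-3'

The forward primer binds at positions 7–17, so a 103 bp product ends at position 7 + 103 − 1 = 109.
The reverse primer anneals to the top strand over positions 103–109, i.e. to TGTCAAT.
Its sequence written 5'→3' is the reverse complement: ATTGACA.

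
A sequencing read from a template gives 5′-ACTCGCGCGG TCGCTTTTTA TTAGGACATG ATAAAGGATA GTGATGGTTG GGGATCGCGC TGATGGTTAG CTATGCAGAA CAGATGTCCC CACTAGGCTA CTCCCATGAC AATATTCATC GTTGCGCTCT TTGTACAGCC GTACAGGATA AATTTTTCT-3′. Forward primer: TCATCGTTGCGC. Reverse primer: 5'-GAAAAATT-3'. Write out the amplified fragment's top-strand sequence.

Forward primer TCATCGTTGCGC is found on the top strand at positions 116–127.
The reverse primer's reverse complement is AATTTTTC, which matches the template at positions 151–158.
The product is the template from position 116 through 158 (43 bp).

5'-TCATCGTTGCGCTCTTTGTACAGCCGTACAGGATAAATTTTTC-3'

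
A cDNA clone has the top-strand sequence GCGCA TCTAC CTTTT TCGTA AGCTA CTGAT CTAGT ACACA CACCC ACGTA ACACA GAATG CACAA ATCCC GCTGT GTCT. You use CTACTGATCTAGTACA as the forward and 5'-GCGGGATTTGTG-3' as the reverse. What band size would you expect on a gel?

The forward primer matches the template at positions 23–38.
The reverse primer's reverse complement is CACAAATCCCGC, which matches the template at positions 61–72.
The product runs from position 23 to position 72, so its length is 72 − 23 + 1 = 50 bp.

50 bp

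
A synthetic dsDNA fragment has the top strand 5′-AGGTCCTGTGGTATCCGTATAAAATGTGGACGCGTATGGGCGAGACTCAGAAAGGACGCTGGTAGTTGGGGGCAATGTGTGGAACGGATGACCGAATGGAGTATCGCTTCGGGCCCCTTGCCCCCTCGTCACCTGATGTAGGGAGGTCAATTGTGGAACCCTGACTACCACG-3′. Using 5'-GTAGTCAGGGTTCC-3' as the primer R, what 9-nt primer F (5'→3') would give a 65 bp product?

5'-TCGCTTCGG-3'

The reverse primer's reverse complement GGAACCCTGACTAC matches the template at positions 155–168, so the product ends at position 168.
A 65 bp product then starts at position 168 − 65 + 1 = 104.
The forward primer is identical to the top strand there: TCGCTTCGG.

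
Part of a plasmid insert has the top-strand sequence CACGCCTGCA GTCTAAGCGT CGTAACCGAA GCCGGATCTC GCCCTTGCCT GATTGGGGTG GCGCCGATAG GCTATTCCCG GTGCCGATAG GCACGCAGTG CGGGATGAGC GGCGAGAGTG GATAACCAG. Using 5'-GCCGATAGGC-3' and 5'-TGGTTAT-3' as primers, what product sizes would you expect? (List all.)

66 bp, 46 bp

The forward primer GCCGATAGGC matches the top strand at positions 63–72, 83–92.
The reverse primer's reverse complement is ATAACCA, matching at positions 122–128.
Each forward site pairs with the reverse site to give a product ending at position 128: sizes 66, 46 bp.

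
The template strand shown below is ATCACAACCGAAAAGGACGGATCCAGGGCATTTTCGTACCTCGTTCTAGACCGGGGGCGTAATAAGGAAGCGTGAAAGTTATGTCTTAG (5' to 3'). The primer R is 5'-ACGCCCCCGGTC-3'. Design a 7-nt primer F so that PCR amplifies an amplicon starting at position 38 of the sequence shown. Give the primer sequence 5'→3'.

The reverse primer's reverse complement GACCGGGGGCGT matches the template at positions 49–60; the product starts at position 38.
The forward primer is identical to the top strand over positions 38–44: ACCTCGT.

5'-ACCTCGT-3'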